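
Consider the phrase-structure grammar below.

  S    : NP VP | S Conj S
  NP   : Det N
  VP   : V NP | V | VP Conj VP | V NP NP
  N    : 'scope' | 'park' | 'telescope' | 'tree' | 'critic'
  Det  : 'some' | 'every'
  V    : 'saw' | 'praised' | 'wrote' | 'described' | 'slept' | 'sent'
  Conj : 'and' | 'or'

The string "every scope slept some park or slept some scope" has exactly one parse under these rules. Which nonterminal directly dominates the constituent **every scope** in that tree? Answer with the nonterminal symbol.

[S [NP [Det every] [N scope]] [VP [VP [V slept] [NP [Det some] [N park]]] [Conj or] [VP [V slept] [NP [Det some] [N scope]]]]]
The span 'every scope' is the NP node built by NP → Det N.
Its mother is the S built by S → NP VP.

S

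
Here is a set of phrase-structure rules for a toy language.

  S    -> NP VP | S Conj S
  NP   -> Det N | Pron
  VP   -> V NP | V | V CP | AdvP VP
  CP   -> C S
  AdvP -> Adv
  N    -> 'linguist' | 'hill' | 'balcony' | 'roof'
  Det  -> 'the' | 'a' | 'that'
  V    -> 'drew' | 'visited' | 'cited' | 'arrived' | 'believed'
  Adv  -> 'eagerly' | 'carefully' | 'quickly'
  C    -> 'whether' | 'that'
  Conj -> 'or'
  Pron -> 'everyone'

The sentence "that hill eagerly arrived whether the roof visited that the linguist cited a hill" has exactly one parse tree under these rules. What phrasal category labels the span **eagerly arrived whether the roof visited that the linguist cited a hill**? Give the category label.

VP

S
  NP
    Det: that
    N: hill
  VP
    AdvP
      Adv: eagerly
    VP
      V: arrived
      CP
        C: whether
        S
          NP
            Det: the
            N: roof
          VP
            V: visited
            CP
              C: that
              S
                NP
                  Det: the
                  N: linguist
                VP
                  V: cited
                  NP
                    Det: a
                    N: hill
The span 'eagerly arrived whether the roof visited that the linguist cited a hill' is the VP node built by VP → AdvP VP.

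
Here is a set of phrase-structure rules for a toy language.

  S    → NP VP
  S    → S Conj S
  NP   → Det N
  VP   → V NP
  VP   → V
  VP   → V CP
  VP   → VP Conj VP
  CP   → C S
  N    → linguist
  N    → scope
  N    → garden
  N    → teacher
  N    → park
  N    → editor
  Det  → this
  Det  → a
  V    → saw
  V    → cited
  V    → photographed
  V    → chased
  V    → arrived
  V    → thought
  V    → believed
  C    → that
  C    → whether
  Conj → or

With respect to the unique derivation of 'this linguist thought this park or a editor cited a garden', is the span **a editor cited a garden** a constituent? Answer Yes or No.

Yes

[S [S [NP [Det this] [N linguist]] [VP [V thought] [NP [Det this] [N park]]]] [Conj or] [S [NP [Det a] [N editor]] [VP [V cited] [NP [Det a] [N garden]]]]]
The words 'a editor cited a garden' are exhaustively dominated by a single S node (built by S → NP VP), so they form a constituent.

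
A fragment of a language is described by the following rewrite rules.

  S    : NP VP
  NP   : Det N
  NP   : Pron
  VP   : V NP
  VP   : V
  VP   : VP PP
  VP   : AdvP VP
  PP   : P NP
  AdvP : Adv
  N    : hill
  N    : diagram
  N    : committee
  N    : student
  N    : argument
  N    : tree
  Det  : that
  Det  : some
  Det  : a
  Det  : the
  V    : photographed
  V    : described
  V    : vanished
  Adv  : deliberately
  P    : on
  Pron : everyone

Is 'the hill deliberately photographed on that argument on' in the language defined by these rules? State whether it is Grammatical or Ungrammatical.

For S → NP VP, the only prefix that parses as NP is 'the hill', but the remainder 'deliberately photographed on that argument on' is not a VP under these rules.

Ungrammatical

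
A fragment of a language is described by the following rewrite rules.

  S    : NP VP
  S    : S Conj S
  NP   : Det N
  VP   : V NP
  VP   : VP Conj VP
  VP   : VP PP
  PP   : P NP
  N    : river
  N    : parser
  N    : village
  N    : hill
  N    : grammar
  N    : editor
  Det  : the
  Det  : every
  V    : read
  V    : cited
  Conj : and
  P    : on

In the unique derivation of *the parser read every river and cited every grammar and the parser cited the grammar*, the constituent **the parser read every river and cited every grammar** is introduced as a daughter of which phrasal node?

S
  S
    NP
      Det: the
      N: parser
    VP
      VP
        V: read
        NP
          Det: every
          N: river
      Conj: and
      VP
        V: cited
        NP
          Det: every
          N: grammar
  Conj: and
  S
    NP
      Det: the
      N: parser
    VP
      V: cited
      NP
        Det: the
        N: grammar
The span 'the parser read every river and cited every grammar' is the S node built by S → NP VP.
Its mother is the S built by S → S Conj S.

S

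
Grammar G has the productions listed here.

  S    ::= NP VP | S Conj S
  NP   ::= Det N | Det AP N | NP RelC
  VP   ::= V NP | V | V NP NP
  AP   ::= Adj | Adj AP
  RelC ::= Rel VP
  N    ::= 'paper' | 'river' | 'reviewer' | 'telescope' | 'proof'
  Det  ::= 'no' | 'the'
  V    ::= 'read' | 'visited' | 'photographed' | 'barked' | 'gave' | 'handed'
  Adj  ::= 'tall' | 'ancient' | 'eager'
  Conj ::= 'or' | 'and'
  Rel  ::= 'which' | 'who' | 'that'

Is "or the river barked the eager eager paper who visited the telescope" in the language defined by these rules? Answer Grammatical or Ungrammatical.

Ungrammatical

For S → NP VP, no prefix of the string parses as an NP. The alternative S rule S → S Conj S likewise has no satisfying split.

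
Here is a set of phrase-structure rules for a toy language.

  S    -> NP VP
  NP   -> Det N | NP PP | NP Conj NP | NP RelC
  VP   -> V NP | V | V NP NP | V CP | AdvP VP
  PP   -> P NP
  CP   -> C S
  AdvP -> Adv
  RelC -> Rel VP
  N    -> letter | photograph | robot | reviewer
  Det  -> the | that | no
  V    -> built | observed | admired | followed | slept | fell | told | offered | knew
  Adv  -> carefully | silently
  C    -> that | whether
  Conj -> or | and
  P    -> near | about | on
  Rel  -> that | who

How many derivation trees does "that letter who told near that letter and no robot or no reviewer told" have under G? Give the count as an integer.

5

Two of the 5 distinct bracketings:
[S [NP [NP [NP [Det that] [N letter]] [RelC [Rel who] [VP [V told]]]] [PP [P near] [NP [NP [Det that] [N letter]] [Conj and] [NP [NP [Det no] [N robot]] [Conj or] [NP [Det no] [N reviewer]]]]]] [VP [V told]]]
[S [NP [NP [NP [Det that] [N letter]] [RelC [Rel who] [VP [V told]]]] [PP [P near] [NP [NP [NP [Det that] [N letter]] [Conj and] [NP [Det no] [N robot]]] [Conj or] [NP [Det no] [N reviewer]]]]] [VP [V told]]]
The trees differ in how a recursive rule is bracketed over the same span.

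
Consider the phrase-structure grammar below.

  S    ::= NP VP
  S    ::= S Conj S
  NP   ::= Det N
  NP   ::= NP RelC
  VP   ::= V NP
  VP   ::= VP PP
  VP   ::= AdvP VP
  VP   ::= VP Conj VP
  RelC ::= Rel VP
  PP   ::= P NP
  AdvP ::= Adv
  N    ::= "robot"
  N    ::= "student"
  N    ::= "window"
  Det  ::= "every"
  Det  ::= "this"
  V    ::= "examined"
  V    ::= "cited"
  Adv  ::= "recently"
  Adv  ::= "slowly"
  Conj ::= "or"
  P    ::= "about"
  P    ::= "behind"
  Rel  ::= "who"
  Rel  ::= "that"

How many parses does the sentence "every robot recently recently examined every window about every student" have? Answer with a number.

3

Two of the 3 distinct bracketings:
[S [NP [Det every] [N robot]] [VP [VP [AdvP [Adv recently]] [VP [AdvP [Adv recently]] [VP [V examined] [NP [Det every] [N window]]]]] [PP [P about] [NP [Det every] [N student]]]]]
[S [NP [Det every] [N robot]] [VP [AdvP [Adv recently]] [VP [VP [AdvP [Adv recently]] [VP [V examined] [NP [Det every] [N window]]]] [PP [P about] [NP [Det every] [N student]]]]]]
The trees differ in how a recursive rule is bracketed over the same span.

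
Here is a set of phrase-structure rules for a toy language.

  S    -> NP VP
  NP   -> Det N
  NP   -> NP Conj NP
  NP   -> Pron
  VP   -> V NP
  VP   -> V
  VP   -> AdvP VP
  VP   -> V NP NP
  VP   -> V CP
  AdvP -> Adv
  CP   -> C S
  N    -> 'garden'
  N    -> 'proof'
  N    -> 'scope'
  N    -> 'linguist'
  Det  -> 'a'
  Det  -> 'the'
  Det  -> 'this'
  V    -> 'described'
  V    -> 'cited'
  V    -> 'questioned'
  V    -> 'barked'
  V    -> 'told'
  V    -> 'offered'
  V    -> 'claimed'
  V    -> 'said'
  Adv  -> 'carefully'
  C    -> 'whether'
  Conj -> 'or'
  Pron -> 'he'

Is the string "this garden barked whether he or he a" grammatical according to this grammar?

For S → NP VP, the only prefix that parses as NP is 'this garden', but the remainder 'barked whether he or he a' is not a VP under these rules.

Ungrammatical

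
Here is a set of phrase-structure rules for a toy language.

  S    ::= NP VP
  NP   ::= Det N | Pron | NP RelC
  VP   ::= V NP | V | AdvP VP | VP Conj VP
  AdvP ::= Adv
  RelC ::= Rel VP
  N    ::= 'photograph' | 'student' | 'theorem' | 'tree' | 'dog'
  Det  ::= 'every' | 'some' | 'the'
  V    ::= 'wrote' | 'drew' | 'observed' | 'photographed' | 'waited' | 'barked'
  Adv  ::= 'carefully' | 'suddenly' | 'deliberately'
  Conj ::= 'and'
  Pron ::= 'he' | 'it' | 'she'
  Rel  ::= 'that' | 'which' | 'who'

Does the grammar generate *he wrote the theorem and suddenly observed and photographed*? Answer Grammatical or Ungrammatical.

[S [NP [Pron he]] [VP [VP [V wrote] [NP [Det the] [N theorem]]] [Conj and] [VP [AdvP [Adv suddenly]] [VP [VP [V observed]] [Conj and] [VP [V photographed]]]]]]
The bracketing above is licensed at every node by one of the given productions, with S at the root.

Grammatical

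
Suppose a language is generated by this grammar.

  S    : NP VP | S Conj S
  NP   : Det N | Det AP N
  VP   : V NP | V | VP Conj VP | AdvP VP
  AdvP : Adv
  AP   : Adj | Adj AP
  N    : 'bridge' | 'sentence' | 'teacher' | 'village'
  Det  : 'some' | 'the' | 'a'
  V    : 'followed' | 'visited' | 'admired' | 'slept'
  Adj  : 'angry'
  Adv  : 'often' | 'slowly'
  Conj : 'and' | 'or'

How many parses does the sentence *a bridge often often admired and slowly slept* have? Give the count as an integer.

Two of the 3 distinct bracketings:
[S [NP [Det a] [N bridge]] [VP [VP [AdvP [Adv often]] [VP [AdvP [Adv often]] [VP [V admired]]]] [Conj and] [VP [AdvP [Adv slowly]] [VP [V slept]]]]]
[S [NP [Det a] [N bridge]] [VP [AdvP [Adv often]] [VP [VP [AdvP [Adv often]] [VP [V admired]]] [Conj and] [VP [AdvP [Adv slowly]] [VP [V slept]]]]]]
The trees differ in how a recursive rule is bracketed over the same span.

3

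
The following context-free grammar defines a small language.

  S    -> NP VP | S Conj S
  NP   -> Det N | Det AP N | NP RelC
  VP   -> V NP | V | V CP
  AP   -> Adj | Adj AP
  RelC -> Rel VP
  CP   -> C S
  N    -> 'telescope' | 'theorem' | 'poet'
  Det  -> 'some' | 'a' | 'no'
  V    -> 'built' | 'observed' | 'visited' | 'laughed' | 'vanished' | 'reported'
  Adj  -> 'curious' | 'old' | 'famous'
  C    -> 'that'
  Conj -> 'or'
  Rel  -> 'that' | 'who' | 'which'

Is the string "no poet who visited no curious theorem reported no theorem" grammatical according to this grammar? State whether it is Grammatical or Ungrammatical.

S
  NP
    NP
      Det: no
      N: poet
    RelC
      Rel: who
      VP
        V: visited
        NP
          Det: no
          AP
            Adj: curious
          N: theorem
  VP
    V: reported
    NP
      Det: no
      N: theorem
The bracketing above is licensed at every node by one of the given productions, with S at the root.

Grammatical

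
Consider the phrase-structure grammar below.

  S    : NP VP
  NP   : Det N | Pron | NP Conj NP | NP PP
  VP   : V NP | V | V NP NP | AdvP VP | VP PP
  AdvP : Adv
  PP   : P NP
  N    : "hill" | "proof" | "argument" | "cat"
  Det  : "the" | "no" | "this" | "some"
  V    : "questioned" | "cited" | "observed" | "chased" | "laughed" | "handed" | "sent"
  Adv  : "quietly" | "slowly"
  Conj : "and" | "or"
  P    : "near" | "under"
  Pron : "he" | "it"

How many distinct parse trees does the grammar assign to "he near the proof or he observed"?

2

The two bracketings:
[S [NP [NP [NP [Pron he]] [PP [P near] [NP [Det the] [N proof]]]] [Conj or] [NP [Pron he]]] [VP [V observed]]]
[S [NP [NP [Pron he]] [PP [P near] [NP [NP [Det the] [N proof]] [Conj or] [NP [Pron he]]]]] [VP [V observed]]]
The trees differ in how a recursive rule is bracketed over the same span.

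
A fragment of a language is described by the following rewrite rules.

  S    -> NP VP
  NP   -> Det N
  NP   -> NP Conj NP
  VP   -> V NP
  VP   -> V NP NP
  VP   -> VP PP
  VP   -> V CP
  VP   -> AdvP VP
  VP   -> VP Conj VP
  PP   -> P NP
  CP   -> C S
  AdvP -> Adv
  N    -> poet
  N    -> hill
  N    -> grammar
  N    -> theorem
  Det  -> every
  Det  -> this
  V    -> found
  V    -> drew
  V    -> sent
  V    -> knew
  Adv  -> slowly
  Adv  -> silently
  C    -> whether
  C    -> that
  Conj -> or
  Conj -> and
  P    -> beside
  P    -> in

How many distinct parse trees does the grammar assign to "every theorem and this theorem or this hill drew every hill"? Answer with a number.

The two bracketings:
[S [NP [NP [Det every] [N theorem]] [Conj and] [NP [NP [Det this] [N theorem]] [Conj or] [NP [Det this] [N hill]]]] [VP [V drew] [NP [Det every] [N hill]]]]
[S [NP [NP [NP [Det every] [N theorem]] [Conj and] [NP [Det this] [N theorem]]] [Conj or] [NP [Det this] [N hill]]] [VP [V drew] [NP [Det every] [N hill]]]]
The trees differ in how a recursive rule is bracketed over the same span.

2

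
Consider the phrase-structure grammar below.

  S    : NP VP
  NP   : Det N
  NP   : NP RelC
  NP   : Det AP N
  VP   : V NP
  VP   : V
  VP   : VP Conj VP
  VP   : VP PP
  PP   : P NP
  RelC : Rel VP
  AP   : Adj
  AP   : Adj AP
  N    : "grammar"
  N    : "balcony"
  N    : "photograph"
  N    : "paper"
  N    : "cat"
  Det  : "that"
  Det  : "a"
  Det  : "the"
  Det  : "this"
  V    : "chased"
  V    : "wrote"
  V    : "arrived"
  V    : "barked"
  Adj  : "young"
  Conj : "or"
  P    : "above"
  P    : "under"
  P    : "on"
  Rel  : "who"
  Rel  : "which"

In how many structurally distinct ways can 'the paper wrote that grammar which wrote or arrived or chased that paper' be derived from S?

5

Two of the 5 distinct bracketings:
[S [NP [Det the] [N paper]] [VP [V wrote] [NP [NP [Det that] [N grammar]] [RelC [Rel which] [VP [VP [V wrote]] [Conj or] [VP [VP [V arrived]] [Conj or] [VP [V chased] [NP [Det that] [N paper]]]]]]]]]
[S [NP [Det the] [N paper]] [VP [V wrote] [NP [NP [Det that] [N grammar]] [RelC [Rel which] [VP [VP [VP [V wrote]] [Conj or] [VP [V arrived]]] [Conj or] [VP [V chased] [NP [Det that] [N paper]]]]]]]]
The trees differ in how a recursive rule is bracketed over the same span.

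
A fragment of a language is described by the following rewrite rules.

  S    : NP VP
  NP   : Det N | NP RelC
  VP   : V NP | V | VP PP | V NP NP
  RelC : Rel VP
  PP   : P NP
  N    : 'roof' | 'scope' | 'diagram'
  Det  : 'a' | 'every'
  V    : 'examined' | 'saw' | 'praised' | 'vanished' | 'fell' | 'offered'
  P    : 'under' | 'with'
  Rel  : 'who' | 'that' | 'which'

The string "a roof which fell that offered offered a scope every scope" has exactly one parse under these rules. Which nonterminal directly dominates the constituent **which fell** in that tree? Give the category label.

S
  NP
    NP
      NP
        Det: a
        N: roof
      RelC
        Rel: which
        VP
          V: fell
    RelC
      Rel: that
      VP
        V: offered
  VP
    V: offered
    NP
      Det: a
      N: scope
    NP
      Det: every
      N: scope
The span 'which fell' is the RelC node built by RelC → Rel VP.
Its mother is the NP built by NP → NP RelC.

NP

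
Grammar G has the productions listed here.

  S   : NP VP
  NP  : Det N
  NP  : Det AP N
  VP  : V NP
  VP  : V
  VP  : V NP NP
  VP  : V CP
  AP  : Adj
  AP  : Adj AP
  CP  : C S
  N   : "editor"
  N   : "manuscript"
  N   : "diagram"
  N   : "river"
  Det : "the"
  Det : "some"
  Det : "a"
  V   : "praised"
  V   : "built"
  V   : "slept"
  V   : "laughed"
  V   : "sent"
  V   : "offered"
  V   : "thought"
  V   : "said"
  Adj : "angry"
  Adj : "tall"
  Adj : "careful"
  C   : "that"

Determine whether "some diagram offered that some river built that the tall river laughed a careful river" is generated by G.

Grammatical

S
  NP
    Det: some
    N: diagram
  VP
    V: offered
    CP
      C: that
      S
        NP
          Det: some
          N: river
        VP
          V: built
          CP
            C: that
            S
              NP
                Det: the
                AP
                  Adj: tall
                N: river
              VP
                V: laughed
                NP
                  Det: a
                  AP
                    Adj: careful
                  N: river
Every word is introduced by a lexical rule and the phrasal rules combine the resulting categories into a single S.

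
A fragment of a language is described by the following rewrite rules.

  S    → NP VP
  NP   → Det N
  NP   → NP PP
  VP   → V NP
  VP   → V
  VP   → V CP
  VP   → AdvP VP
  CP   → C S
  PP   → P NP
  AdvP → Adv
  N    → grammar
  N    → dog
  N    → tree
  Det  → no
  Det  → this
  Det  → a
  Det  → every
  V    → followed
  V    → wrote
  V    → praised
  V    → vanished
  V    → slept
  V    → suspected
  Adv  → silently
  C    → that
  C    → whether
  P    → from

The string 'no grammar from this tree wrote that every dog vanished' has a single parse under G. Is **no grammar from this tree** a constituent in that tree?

Yes

[S [NP [NP [Det no] [N grammar]] [PP [P from] [NP [Det this] [N tree]]]] [VP [V wrote] [CP [C that] [S [NP [Det every] [N dog]] [VP [V vanished]]]]]]
The words 'no grammar from this tree' are exhaustively dominated by a single NP node (built by NP → NP PP), so they form a constituent.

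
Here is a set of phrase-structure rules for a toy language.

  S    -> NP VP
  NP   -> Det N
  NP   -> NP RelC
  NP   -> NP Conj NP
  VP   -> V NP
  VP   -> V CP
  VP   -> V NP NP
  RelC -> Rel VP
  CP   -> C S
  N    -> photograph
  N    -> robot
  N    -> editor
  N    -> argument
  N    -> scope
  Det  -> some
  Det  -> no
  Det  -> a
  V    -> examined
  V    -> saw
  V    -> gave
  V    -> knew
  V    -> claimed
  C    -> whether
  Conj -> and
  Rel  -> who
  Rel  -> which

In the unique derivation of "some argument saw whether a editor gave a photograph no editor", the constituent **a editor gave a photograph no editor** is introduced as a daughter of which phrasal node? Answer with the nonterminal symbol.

[S [NP [Det some] [N argument]] [VP [V saw] [CP [C whether] [S [NP [Det a] [N editor]] [VP [V gave] [NP [Det a] [N photograph]] [NP [Det no] [N editor]]]]]]]
The span 'a editor gave a photograph no editor' is the S node built by S → NP VP.
Its mother is the CP built by CP → C S.

CP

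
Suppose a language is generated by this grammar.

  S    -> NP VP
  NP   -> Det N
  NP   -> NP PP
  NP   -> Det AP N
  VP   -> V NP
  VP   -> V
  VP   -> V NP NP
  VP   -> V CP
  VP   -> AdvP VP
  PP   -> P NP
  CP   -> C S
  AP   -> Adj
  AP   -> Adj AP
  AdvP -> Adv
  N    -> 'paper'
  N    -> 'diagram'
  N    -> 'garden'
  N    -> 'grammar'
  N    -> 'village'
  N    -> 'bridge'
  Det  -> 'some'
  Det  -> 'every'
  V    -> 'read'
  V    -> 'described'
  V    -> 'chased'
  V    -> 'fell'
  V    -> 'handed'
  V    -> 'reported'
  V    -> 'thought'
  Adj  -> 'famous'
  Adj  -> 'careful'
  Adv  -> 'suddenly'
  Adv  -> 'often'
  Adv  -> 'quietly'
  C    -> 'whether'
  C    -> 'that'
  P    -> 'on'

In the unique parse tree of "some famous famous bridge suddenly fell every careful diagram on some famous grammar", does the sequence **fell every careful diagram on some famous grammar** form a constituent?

[S [NP [Det some] [AP [Adj famous] [AP [Adj famous]]] [N bridge]] [VP [AdvP [Adv suddenly]] [VP [V fell] [NP [NP [Det every] [AP [Adj careful]] [N diagram]] [PP [P on] [NP [Det some] [AP [Adj famous]] [N grammar]]]]]]]
The words 'fell every careful diagram on some famous grammar' are exhaustively dominated by a single VP node (built by VP → V NP), so they form a constituent.

Yes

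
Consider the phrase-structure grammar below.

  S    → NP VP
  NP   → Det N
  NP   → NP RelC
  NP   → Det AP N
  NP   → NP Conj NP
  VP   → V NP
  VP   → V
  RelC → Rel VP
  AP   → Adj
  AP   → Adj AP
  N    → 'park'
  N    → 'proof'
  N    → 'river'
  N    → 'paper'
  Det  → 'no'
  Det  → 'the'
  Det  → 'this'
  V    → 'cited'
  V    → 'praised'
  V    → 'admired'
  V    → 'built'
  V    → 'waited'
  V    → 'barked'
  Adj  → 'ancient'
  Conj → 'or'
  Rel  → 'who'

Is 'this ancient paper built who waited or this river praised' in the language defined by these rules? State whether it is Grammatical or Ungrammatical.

For S → NP VP, the only prefix that parses as NP is 'this ancient paper', but the remainder 'built who waited or this river praised' is not a VP under these rules.

Ungrammatical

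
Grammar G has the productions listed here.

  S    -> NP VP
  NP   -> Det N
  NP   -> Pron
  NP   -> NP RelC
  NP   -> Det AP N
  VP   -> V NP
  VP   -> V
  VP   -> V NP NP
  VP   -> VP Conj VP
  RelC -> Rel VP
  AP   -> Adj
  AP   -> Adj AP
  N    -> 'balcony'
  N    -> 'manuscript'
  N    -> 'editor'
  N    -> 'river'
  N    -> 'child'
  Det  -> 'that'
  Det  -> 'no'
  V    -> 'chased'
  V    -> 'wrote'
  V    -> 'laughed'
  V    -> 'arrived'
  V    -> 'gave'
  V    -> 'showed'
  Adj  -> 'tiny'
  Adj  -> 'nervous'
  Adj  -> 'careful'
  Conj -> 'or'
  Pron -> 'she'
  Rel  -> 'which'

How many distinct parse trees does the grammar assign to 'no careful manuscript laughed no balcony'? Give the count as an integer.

[S [NP [Det no] [AP [Adj careful]] [N manuscript]] [VP [V laughed] [NP [Det no] [N balcony]]]]
No rule offers an alternative attachment or grouping for any span, so this is the only derivation.

1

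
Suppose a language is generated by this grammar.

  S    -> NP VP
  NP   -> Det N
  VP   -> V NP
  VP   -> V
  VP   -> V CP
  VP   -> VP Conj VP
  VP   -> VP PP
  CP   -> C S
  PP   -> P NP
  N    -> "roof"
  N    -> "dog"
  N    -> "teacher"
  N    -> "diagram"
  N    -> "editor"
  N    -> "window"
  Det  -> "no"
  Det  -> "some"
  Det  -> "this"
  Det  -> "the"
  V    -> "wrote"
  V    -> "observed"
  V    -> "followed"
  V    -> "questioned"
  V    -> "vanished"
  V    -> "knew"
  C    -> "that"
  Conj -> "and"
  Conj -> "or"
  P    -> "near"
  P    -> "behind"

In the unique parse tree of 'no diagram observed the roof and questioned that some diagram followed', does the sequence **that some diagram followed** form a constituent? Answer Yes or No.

[S [NP [Det no] [N diagram]] [VP [VP [V observed] [NP [Det the] [N roof]]] [Conj and] [VP [V questioned] [CP [C that] [S [NP [Det some] [N diagram]] [VP [V followed]]]]]]]
The words 'that some diagram followed' are exhaustively dominated by a single CP node (built by CP → C S), so they form a constituent.

Yes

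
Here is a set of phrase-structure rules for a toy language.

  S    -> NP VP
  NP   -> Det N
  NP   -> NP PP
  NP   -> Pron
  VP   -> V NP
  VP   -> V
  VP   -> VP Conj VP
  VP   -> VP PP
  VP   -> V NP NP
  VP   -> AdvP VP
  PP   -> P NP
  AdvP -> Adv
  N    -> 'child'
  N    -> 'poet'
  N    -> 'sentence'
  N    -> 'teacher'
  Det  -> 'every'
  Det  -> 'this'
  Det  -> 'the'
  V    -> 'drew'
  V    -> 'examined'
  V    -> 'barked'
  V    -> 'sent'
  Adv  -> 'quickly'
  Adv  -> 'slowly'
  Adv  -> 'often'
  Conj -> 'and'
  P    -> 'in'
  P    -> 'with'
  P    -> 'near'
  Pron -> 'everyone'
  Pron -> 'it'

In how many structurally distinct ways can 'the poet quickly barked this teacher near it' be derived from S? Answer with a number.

3

Two of the 3 distinct bracketings:
[S [NP [Det the] [N poet]] [VP [VP [AdvP [Adv quickly]] [VP [V barked] [NP [Det this] [N teacher]]]] [PP [P near] [NP [Pron it]]]]]
[S [NP [Det the] [N poet]] [VP [AdvP [Adv quickly]] [VP [V barked] [NP [NP [Det this] [N teacher]] [PP [P near] [NP [Pron it]]]]]]]
The difference turns on whether NP → NP PP is used at the relevant span, versus an alternative expansion of NP.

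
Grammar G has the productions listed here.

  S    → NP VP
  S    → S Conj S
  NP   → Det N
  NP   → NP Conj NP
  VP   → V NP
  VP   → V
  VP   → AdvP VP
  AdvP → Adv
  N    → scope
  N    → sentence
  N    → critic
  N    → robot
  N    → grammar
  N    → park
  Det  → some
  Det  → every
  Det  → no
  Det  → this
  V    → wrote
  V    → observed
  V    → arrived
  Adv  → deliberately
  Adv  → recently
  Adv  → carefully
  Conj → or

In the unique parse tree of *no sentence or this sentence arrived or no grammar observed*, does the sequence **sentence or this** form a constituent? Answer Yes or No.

No

[S [S [NP [NP [Det no] [N sentence]] [Conj or] [NP [Det this] [N sentence]]] [VP [V arrived]]] [Conj or] [S [NP [Det no] [N grammar]] [VP [V observed]]]]
The smallest constituent containing 'sentence or this' is the NP spanning 'no sentence or this sentence'; no single node in the tree dominates exactly the given words.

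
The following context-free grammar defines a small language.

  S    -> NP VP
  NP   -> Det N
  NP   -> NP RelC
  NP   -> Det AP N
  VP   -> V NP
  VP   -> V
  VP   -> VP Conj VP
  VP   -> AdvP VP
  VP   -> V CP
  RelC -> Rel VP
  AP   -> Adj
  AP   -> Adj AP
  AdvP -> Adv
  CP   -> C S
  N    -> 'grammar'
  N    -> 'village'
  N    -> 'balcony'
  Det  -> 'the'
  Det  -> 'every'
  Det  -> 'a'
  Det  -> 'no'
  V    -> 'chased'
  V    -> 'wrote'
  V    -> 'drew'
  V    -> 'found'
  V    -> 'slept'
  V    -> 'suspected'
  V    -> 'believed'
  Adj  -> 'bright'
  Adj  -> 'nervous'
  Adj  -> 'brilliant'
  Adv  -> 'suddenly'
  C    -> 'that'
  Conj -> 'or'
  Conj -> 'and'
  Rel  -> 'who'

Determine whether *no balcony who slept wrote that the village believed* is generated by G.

[S [NP [NP [Det no] [N balcony]] [RelC [Rel who] [VP [V slept]]]] [VP [V wrote] [CP [C that] [S [NP [Det the] [N village]] [VP [V believed]]]]]]
The bracketing above is licensed at every node by one of the given productions, with S at the root.

Grammatical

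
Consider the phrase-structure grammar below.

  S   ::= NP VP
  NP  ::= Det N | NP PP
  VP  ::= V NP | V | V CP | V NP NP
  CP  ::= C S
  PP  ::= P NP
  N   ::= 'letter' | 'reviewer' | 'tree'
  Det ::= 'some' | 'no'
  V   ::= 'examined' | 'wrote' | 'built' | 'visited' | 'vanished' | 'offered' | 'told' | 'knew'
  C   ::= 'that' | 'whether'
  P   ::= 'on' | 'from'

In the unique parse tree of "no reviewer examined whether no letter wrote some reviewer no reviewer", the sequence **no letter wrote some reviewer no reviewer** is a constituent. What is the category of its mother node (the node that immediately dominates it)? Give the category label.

S
  NP
    Det: no
    N: reviewer
  VP
    V: examined
    CP
      C: whether
      S
        NP
          Det: no
          N: letter
        VP
          V: wrote
          NP
            Det: some
            N: reviewer
          NP
            Det: no
            N: reviewer
The span 'no letter wrote some reviewer no reviewer' is the S node built by S → NP VP.
Its mother is the CP built by CP → C S.

CP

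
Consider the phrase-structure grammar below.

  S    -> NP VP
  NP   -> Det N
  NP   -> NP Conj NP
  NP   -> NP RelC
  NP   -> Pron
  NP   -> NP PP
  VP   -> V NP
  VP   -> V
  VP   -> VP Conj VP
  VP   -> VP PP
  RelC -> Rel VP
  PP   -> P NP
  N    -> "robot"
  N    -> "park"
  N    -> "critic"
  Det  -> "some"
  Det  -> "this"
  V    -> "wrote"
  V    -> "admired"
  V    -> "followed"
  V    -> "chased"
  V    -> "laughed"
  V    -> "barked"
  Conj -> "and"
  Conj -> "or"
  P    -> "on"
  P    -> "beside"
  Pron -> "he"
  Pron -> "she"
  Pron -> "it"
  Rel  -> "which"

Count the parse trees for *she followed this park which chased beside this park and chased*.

4

Two of the 4 distinct bracketings:
[S [NP [Pron she]] [VP [V followed] [NP [NP [Det this] [N park]] [RelC [Rel which] [VP [VP [VP [V chased]] [PP [P beside] [NP [Det this] [N park]]]] [Conj and] [VP [V chased]]]]]]]
[S [NP [Pron she]] [VP [VP [V followed] [NP [NP [Det this] [N park]] [RelC [Rel which] [VP [VP [V chased]] [PP [P beside] [NP [Det this] [N park]]]]]]] [Conj and] [VP [V chased]]]]
The trees differ in how a recursive rule is bracketed over the same span.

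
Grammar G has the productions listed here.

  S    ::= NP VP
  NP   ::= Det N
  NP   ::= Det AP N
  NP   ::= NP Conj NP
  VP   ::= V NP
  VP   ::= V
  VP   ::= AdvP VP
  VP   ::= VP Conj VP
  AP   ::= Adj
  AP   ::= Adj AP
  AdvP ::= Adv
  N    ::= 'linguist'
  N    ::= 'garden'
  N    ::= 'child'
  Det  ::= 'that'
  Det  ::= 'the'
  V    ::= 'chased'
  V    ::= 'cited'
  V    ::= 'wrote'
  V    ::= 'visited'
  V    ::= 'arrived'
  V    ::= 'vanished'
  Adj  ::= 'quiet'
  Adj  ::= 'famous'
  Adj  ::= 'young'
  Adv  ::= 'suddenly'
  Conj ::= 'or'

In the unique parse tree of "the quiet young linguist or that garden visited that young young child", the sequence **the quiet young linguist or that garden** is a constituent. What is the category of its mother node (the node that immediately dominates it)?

S

S
  NP
    NP
      Det: the
      AP
        Adj: quiet
        AP
          Adj: young
      N: linguist
    Conj: or
    NP
      Det: that
      N: garden
  VP
    V: visited
    NP
      Det: that
      AP
        Adj: young
        AP
          Adj: young
      N: child
The span 'the quiet young linguist or that garden' is the NP node built by NP → NP Conj NP.
Its mother is the S built by S → NP VP.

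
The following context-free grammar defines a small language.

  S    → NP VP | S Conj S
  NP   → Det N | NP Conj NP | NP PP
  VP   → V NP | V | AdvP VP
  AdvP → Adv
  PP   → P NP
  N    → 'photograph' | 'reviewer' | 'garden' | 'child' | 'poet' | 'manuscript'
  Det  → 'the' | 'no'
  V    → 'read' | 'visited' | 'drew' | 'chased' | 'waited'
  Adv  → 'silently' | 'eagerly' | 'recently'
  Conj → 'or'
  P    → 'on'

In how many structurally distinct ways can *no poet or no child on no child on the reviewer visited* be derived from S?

Two of the 5 distinct bracketings:
[S [NP [NP [Det no] [N poet]] [Conj or] [NP [NP [Det no] [N child]] [PP [P on] [NP [NP [Det no] [N child]] [PP [P on] [NP [Det the] [N reviewer]]]]]]] [VP [V visited]]]
[S [NP [NP [Det no] [N poet]] [Conj or] [NP [NP [NP [Det no] [N child]] [PP [P on] [NP [Det no] [N child]]]] [PP [P on] [NP [Det the] [N reviewer]]]]] [VP [V visited]]]
The trees differ in how a recursive rule is bracketed over the same span.

5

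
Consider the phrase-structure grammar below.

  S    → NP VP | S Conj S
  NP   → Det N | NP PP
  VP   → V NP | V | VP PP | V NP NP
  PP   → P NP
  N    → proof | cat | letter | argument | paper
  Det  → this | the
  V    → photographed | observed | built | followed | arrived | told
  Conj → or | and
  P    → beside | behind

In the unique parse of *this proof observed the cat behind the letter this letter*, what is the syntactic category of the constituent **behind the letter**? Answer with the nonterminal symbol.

PP

S
  NP
    Det: this
    N: proof
  VP
    V: observed
    NP
      NP
        Det: the
        N: cat
      PP
        P: behind
        NP
          Det: the
          N: letter
    NP
      Det: this
      N: letter
The span 'behind the letter' is the PP node built by PP → P NP.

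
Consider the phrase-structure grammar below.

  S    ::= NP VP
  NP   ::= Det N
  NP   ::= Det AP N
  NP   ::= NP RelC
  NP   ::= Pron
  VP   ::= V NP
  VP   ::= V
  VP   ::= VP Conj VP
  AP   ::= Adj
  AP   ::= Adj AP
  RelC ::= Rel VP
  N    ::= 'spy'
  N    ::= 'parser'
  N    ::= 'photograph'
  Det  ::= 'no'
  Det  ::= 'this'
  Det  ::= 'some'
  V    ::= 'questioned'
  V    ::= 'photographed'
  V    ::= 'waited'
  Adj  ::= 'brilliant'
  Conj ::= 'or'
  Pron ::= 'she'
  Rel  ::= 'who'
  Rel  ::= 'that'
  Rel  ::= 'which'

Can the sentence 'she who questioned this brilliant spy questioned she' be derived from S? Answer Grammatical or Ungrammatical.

Grammatical

[S [NP [NP [Pron she]] [RelC [Rel who] [VP [V questioned] [NP [Det this] [AP [Adj brilliant]] [N spy]]]]] [VP [V questioned] [NP [Pron she]]]]
Each bracket corresponds to one application of a listed rule, so the string is derivable from S.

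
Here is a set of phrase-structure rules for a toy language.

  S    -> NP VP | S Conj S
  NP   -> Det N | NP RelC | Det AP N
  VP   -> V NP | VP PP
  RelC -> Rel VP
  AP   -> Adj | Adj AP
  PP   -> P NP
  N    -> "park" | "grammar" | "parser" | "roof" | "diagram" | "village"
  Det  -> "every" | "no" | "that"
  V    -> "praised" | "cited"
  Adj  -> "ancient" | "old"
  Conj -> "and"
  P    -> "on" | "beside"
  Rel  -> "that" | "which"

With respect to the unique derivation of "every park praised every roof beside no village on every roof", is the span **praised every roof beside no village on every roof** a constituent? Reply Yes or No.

[S [NP [Det every] [N park]] [VP [VP [VP [V praised] [NP [Det every] [N roof]]] [PP [P beside] [NP [Det no] [N village]]]] [PP [P on] [NP [Det every] [N roof]]]]]
The words 'praised every roof beside no village on every roof' are exhaustively dominated by a single VP node (built by VP → VP PP), so they form a constituent.

Yes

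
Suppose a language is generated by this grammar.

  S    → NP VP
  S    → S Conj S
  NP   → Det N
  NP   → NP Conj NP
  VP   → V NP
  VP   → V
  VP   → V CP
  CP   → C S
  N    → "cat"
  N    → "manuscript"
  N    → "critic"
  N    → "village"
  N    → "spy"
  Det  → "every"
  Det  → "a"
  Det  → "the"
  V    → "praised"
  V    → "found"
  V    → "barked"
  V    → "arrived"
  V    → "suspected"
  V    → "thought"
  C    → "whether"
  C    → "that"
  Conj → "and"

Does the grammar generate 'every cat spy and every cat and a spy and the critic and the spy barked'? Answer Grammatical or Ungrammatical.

Ungrammatical

An N word can never sit immediately before an N word in any string this grammar generates, so the substring 'cat spy' rules out a derivation.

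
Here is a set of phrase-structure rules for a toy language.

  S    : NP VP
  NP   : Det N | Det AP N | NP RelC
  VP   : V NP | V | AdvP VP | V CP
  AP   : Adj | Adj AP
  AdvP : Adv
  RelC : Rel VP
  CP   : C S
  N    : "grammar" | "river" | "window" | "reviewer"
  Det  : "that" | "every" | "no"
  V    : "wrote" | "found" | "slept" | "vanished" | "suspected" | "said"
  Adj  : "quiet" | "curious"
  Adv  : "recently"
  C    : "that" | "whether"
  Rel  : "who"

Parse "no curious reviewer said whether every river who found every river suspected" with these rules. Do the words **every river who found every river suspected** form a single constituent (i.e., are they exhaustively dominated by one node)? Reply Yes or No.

Yes

[S [NP [Det no] [AP [Adj curious]] [N reviewer]] [VP [V said] [CP [C whether] [S [NP [NP [Det every] [N river]] [RelC [Rel who] [VP [V found] [NP [Det every] [N river]]]]] [VP [V suspected]]]]]]
The words 'every river who found every river suspected' are exhaustively dominated by a single S node (built by S → NP VP), so they form a constituent.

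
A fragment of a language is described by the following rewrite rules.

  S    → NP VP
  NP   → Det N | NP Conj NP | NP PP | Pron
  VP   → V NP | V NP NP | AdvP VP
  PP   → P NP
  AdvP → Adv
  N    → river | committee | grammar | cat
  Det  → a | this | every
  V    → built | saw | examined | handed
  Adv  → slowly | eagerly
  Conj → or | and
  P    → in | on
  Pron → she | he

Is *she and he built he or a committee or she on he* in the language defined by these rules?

Grammatical

[S [NP [NP [Pron she]] [Conj and] [NP [Pron he]]] [VP [V built] [NP [NP [Pron he]] [Conj or] [NP [NP [Det a] [N committee]] [Conj or] [NP [NP [Pron she]] [PP [P on] [NP [Pron he]]]]]]]]
Every word is introduced by a lexical rule and the phrasal rules combine the resulting categories into a single S.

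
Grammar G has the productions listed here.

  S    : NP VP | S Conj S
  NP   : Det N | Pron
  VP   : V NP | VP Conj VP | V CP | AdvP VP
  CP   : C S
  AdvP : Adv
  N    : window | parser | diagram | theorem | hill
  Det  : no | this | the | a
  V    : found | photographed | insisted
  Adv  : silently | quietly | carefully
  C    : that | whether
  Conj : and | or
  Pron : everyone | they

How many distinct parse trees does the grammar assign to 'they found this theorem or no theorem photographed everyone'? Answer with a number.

1

[S [S [NP [Pron they]] [VP [V found] [NP [Det this] [N theorem]]]] [Conj or] [S [NP [Det no] [N theorem]] [VP [V photographed] [NP [Pron everyone]]]]]
No rule offers an alternative attachment or grouping for any span, so this is the only derivation.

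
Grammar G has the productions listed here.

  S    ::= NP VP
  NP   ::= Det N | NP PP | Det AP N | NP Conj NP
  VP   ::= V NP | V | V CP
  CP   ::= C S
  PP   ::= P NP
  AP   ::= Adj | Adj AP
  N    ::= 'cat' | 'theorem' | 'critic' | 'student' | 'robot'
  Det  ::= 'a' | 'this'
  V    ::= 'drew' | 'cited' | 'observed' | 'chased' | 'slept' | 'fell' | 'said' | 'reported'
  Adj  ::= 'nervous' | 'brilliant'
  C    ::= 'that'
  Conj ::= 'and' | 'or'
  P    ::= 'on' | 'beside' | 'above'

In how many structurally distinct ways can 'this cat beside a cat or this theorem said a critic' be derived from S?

The two bracketings:
[S [NP [NP [Det this] [N cat]] [PP [P beside] [NP [NP [Det a] [N cat]] [Conj or] [NP [Det this] [N theorem]]]]] [VP [V said] [NP [Det a] [N critic]]]]
[S [NP [NP [NP [Det this] [N cat]] [PP [P beside] [NP [Det a] [N cat]]]] [Conj or] [NP [Det this] [N theorem]]] [VP [V said] [NP [Det a] [N critic]]]]
The trees differ in how a recursive rule is bracketed over the same span.

2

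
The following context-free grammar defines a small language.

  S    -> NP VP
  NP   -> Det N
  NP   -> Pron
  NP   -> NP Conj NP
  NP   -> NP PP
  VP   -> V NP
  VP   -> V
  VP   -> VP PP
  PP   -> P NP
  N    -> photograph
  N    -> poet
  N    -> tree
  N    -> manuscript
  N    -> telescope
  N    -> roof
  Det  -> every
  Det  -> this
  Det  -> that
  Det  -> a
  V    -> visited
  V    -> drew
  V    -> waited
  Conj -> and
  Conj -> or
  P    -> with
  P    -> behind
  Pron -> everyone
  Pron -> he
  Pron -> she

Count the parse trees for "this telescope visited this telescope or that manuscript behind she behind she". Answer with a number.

Two of the 9 distinct bracketings:
[S [NP [Det this] [N telescope]] [VP [V visited] [NP [NP [Det this] [N telescope]] [Conj or] [NP [NP [Det that] [N manuscript]] [PP [P behind] [NP [NP [Pron she]] [PP [P behind] [NP [Pron she]]]]]]]]]
[S [NP [Det this] [N telescope]] [VP [V visited] [NP [NP [Det this] [N telescope]] [Conj or] [NP [NP [NP [Det that] [N manuscript]] [PP [P behind] [NP [Pron she]]]] [PP [P behind] [NP [Pron she]]]]]]]
The trees differ in how a recursive rule is bracketed over the same span.

9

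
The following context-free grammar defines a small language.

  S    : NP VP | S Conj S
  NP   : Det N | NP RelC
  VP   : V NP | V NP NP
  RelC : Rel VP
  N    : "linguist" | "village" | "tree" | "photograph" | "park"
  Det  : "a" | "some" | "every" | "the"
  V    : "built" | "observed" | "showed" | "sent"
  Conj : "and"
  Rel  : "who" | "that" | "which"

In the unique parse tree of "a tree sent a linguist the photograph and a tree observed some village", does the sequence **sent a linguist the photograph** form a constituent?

[S [S [NP [Det a] [N tree]] [VP [V sent] [NP [Det a] [N linguist]] [NP [Det the] [N photograph]]]] [Conj and] [S [NP [Det a] [N tree]] [VP [V observed] [NP [Det some] [N village]]]]]
The words 'sent a linguist the photograph' are exhaustively dominated by a single VP node (built by VP → V NP NP), so they form a constituent.

Yes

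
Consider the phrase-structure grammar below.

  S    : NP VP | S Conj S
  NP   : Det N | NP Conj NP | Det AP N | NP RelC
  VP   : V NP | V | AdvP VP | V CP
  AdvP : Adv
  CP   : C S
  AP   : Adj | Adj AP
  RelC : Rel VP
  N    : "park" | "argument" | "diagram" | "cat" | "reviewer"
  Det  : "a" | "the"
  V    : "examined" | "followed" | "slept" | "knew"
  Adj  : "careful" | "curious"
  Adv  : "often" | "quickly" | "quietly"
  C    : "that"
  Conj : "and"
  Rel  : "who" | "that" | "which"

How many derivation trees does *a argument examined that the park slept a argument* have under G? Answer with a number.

[S [NP [Det a] [N argument]] [VP [V examined] [CP [C that] [S [NP [Det the] [N park]] [VP [V slept] [NP [Det a] [N argument]]]]]]]
No rule offers an alternative attachment or grouping for any span, so this is the only derivation.

1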